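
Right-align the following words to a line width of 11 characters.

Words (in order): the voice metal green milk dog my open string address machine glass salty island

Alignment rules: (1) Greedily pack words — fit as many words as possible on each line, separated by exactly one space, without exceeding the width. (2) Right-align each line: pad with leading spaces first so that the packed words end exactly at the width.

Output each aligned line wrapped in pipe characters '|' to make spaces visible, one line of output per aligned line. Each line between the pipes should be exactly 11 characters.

Answer: |  the voice|
|metal green|
|milk dog my|
|open string|
|    address|
|    machine|
|glass salty|
|     island|

Derivation:
Line 1: ['the', 'voice'] (min_width=9, slack=2)
Line 2: ['metal', 'green'] (min_width=11, slack=0)
Line 3: ['milk', 'dog', 'my'] (min_width=11, slack=0)
Line 4: ['open', 'string'] (min_width=11, slack=0)
Line 5: ['address'] (min_width=7, slack=4)
Line 6: ['machine'] (min_width=7, slack=4)
Line 7: ['glass', 'salty'] (min_width=11, slack=0)
Line 8: ['island'] (min_width=6, slack=5)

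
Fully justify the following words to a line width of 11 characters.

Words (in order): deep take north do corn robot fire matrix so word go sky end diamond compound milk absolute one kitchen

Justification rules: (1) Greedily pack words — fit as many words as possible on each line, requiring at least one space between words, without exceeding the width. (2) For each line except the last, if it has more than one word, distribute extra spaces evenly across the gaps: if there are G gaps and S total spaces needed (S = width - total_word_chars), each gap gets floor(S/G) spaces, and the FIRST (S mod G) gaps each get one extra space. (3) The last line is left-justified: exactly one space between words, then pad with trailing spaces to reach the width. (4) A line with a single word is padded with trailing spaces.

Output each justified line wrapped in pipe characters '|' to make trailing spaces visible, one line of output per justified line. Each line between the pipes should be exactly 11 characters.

Answer: |deep   take|
|north    do|
|corn  robot|
|fire matrix|
|so  word go|
|sky     end|
|diamond    |
|compound   |
|milk       |
|absolute   |
|one kitchen|

Derivation:
Line 1: ['deep', 'take'] (min_width=9, slack=2)
Line 2: ['north', 'do'] (min_width=8, slack=3)
Line 3: ['corn', 'robot'] (min_width=10, slack=1)
Line 4: ['fire', 'matrix'] (min_width=11, slack=0)
Line 5: ['so', 'word', 'go'] (min_width=10, slack=1)
Line 6: ['sky', 'end'] (min_width=7, slack=4)
Line 7: ['diamond'] (min_width=7, slack=4)
Line 8: ['compound'] (min_width=8, slack=3)
Line 9: ['milk'] (min_width=4, slack=7)
Line 10: ['absolute'] (min_width=8, slack=3)
Line 11: ['one', 'kitchen'] (min_width=11, slack=0)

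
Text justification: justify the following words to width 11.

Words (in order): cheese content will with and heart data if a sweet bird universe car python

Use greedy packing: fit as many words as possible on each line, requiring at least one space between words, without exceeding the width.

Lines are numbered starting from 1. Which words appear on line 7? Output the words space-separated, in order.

Line 1: ['cheese'] (min_width=6, slack=5)
Line 2: ['content'] (min_width=7, slack=4)
Line 3: ['will', 'with'] (min_width=9, slack=2)
Line 4: ['and', 'heart'] (min_width=9, slack=2)
Line 5: ['data', 'if', 'a'] (min_width=9, slack=2)
Line 6: ['sweet', 'bird'] (min_width=10, slack=1)
Line 7: ['universe'] (min_width=8, slack=3)
Line 8: ['car', 'python'] (min_width=10, slack=1)

Answer: universe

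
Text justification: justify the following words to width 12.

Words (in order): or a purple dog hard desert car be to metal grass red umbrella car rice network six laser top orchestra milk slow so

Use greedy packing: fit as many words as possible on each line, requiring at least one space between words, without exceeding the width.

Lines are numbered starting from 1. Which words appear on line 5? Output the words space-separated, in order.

Line 1: ['or', 'a', 'purple'] (min_width=11, slack=1)
Line 2: ['dog', 'hard'] (min_width=8, slack=4)
Line 3: ['desert', 'car'] (min_width=10, slack=2)
Line 4: ['be', 'to', 'metal'] (min_width=11, slack=1)
Line 5: ['grass', 'red'] (min_width=9, slack=3)
Line 6: ['umbrella', 'car'] (min_width=12, slack=0)
Line 7: ['rice', 'network'] (min_width=12, slack=0)
Line 8: ['six', 'laser'] (min_width=9, slack=3)
Line 9: ['top'] (min_width=3, slack=9)
Line 10: ['orchestra'] (min_width=9, slack=3)
Line 11: ['milk', 'slow', 'so'] (min_width=12, slack=0)

Answer: grass red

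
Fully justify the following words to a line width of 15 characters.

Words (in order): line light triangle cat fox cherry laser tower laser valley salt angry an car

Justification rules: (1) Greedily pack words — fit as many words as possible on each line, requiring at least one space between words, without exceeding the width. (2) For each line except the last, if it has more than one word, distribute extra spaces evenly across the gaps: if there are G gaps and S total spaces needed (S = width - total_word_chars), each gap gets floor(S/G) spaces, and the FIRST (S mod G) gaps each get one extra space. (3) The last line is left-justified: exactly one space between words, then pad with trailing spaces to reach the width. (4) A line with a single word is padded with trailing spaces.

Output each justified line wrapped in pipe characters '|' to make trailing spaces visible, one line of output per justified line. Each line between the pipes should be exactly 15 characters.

Answer: |line      light|
|triangle    cat|
|fox      cherry|
|laser     tower|
|laser    valley|
|salt  angry  an|
|car            |

Derivation:
Line 1: ['line', 'light'] (min_width=10, slack=5)
Line 2: ['triangle', 'cat'] (min_width=12, slack=3)
Line 3: ['fox', 'cherry'] (min_width=10, slack=5)
Line 4: ['laser', 'tower'] (min_width=11, slack=4)
Line 5: ['laser', 'valley'] (min_width=12, slack=3)
Line 6: ['salt', 'angry', 'an'] (min_width=13, slack=2)
Line 7: ['car'] (min_width=3, slack=12)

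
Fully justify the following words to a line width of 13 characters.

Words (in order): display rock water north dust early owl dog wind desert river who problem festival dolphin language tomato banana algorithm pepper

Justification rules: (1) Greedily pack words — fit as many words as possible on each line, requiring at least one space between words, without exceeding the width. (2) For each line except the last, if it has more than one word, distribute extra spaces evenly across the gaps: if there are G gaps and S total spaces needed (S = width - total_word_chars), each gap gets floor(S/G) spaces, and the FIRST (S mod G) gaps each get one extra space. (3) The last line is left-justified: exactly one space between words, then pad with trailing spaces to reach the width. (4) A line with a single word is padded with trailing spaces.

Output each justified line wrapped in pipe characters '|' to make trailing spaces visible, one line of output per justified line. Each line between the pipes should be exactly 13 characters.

Line 1: ['display', 'rock'] (min_width=12, slack=1)
Line 2: ['water', 'north'] (min_width=11, slack=2)
Line 3: ['dust', 'early'] (min_width=10, slack=3)
Line 4: ['owl', 'dog', 'wind'] (min_width=12, slack=1)
Line 5: ['desert', 'river'] (min_width=12, slack=1)
Line 6: ['who', 'problem'] (min_width=11, slack=2)
Line 7: ['festival'] (min_width=8, slack=5)
Line 8: ['dolphin'] (min_width=7, slack=6)
Line 9: ['language'] (min_width=8, slack=5)
Line 10: ['tomato', 'banana'] (min_width=13, slack=0)
Line 11: ['algorithm'] (min_width=9, slack=4)
Line 12: ['pepper'] (min_width=6, slack=7)

Answer: |display  rock|
|water   north|
|dust    early|
|owl  dog wind|
|desert  river|
|who   problem|
|festival     |
|dolphin      |
|language     |
|tomato banana|
|algorithm    |
|pepper       |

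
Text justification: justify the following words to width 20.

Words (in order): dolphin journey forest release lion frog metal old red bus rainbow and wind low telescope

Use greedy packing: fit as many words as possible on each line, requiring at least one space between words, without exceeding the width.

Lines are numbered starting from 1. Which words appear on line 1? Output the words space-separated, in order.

Line 1: ['dolphin', 'journey'] (min_width=15, slack=5)
Line 2: ['forest', 'release', 'lion'] (min_width=19, slack=1)
Line 3: ['frog', 'metal', 'old', 'red'] (min_width=18, slack=2)
Line 4: ['bus', 'rainbow', 'and', 'wind'] (min_width=20, slack=0)
Line 5: ['low', 'telescope'] (min_width=13, slack=7)

Answer: dolphin journey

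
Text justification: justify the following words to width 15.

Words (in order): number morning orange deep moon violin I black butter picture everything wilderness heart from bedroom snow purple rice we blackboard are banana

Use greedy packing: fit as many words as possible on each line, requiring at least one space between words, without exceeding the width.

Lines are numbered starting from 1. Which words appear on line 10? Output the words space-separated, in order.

Line 1: ['number', 'morning'] (min_width=14, slack=1)
Line 2: ['orange', 'deep'] (min_width=11, slack=4)
Line 3: ['moon', 'violin', 'I'] (min_width=13, slack=2)
Line 4: ['black', 'butter'] (min_width=12, slack=3)
Line 5: ['picture'] (min_width=7, slack=8)
Line 6: ['everything'] (min_width=10, slack=5)
Line 7: ['wilderness'] (min_width=10, slack=5)
Line 8: ['heart', 'from'] (min_width=10, slack=5)
Line 9: ['bedroom', 'snow'] (min_width=12, slack=3)
Line 10: ['purple', 'rice', 'we'] (min_width=14, slack=1)
Line 11: ['blackboard', 'are'] (min_width=14, slack=1)
Line 12: ['banana'] (min_width=6, slack=9)

Answer: purple rice we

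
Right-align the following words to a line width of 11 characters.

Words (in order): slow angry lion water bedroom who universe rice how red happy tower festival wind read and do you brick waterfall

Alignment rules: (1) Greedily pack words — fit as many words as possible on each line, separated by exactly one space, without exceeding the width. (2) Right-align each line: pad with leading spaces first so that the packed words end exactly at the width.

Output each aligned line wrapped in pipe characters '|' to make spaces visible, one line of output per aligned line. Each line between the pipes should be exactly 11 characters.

Answer: | slow angry|
| lion water|
|bedroom who|
|   universe|
|   rice how|
|  red happy|
|      tower|
|   festival|
|  wind read|
| and do you|
|      brick|
|  waterfall|

Derivation:
Line 1: ['slow', 'angry'] (min_width=10, slack=1)
Line 2: ['lion', 'water'] (min_width=10, slack=1)
Line 3: ['bedroom', 'who'] (min_width=11, slack=0)
Line 4: ['universe'] (min_width=8, slack=3)
Line 5: ['rice', 'how'] (min_width=8, slack=3)
Line 6: ['red', 'happy'] (min_width=9, slack=2)
Line 7: ['tower'] (min_width=5, slack=6)
Line 8: ['festival'] (min_width=8, slack=3)
Line 9: ['wind', 'read'] (min_width=9, slack=2)
Line 10: ['and', 'do', 'you'] (min_width=10, slack=1)
Line 11: ['brick'] (min_width=5, slack=6)
Line 12: ['waterfall'] (min_width=9, slack=2)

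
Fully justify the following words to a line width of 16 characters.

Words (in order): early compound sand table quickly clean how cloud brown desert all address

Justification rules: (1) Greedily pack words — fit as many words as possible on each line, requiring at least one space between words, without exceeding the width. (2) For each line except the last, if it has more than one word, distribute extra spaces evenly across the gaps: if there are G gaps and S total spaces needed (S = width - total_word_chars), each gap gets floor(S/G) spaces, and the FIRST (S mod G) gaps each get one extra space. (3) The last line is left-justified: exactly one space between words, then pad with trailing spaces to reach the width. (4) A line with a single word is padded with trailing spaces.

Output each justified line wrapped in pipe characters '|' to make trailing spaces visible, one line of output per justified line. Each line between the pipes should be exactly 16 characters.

Answer: |early   compound|
|sand       table|
|quickly    clean|
|how  cloud brown|
|desert       all|
|address         |

Derivation:
Line 1: ['early', 'compound'] (min_width=14, slack=2)
Line 2: ['sand', 'table'] (min_width=10, slack=6)
Line 3: ['quickly', 'clean'] (min_width=13, slack=3)
Line 4: ['how', 'cloud', 'brown'] (min_width=15, slack=1)
Line 5: ['desert', 'all'] (min_width=10, slack=6)
Line 6: ['address'] (min_width=7, slack=9)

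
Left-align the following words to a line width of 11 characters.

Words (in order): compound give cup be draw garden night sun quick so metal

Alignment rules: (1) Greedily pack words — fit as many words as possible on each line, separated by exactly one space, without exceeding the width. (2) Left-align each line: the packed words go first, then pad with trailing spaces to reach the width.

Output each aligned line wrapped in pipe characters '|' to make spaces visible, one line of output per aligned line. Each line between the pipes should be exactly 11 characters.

Answer: |compound   |
|give cup be|
|draw garden|
|night sun  |
|quick so   |
|metal      |

Derivation:
Line 1: ['compound'] (min_width=8, slack=3)
Line 2: ['give', 'cup', 'be'] (min_width=11, slack=0)
Line 3: ['draw', 'garden'] (min_width=11, slack=0)
Line 4: ['night', 'sun'] (min_width=9, slack=2)
Line 5: ['quick', 'so'] (min_width=8, slack=3)
Line 6: ['metal'] (min_width=5, slack=6)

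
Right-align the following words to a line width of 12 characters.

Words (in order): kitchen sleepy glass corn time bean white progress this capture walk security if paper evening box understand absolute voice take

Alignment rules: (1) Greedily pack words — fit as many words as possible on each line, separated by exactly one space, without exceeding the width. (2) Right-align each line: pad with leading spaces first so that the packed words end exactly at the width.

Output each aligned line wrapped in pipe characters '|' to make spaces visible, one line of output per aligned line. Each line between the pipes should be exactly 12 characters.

Line 1: ['kitchen'] (min_width=7, slack=5)
Line 2: ['sleepy', 'glass'] (min_width=12, slack=0)
Line 3: ['corn', 'time'] (min_width=9, slack=3)
Line 4: ['bean', 'white'] (min_width=10, slack=2)
Line 5: ['progress'] (min_width=8, slack=4)
Line 6: ['this', 'capture'] (min_width=12, slack=0)
Line 7: ['walk'] (min_width=4, slack=8)
Line 8: ['security', 'if'] (min_width=11, slack=1)
Line 9: ['paper'] (min_width=5, slack=7)
Line 10: ['evening', 'box'] (min_width=11, slack=1)
Line 11: ['understand'] (min_width=10, slack=2)
Line 12: ['absolute'] (min_width=8, slack=4)
Line 13: ['voice', 'take'] (min_width=10, slack=2)

Answer: |     kitchen|
|sleepy glass|
|   corn time|
|  bean white|
|    progress|
|this capture|
|        walk|
| security if|
|       paper|
| evening box|
|  understand|
|    absolute|
|  voice take|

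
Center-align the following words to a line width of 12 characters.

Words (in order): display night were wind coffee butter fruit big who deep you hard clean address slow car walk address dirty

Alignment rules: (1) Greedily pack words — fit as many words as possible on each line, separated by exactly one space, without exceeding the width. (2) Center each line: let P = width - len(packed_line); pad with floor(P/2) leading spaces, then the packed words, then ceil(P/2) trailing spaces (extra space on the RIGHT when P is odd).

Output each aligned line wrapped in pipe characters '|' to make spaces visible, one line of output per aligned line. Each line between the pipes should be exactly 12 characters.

Answer: |  display   |
| night were |
|wind coffee |
|butter fruit|
|big who deep|
|  you hard  |
|   clean    |
|address slow|
|  car walk  |
|  address   |
|   dirty    |

Derivation:
Line 1: ['display'] (min_width=7, slack=5)
Line 2: ['night', 'were'] (min_width=10, slack=2)
Line 3: ['wind', 'coffee'] (min_width=11, slack=1)
Line 4: ['butter', 'fruit'] (min_width=12, slack=0)
Line 5: ['big', 'who', 'deep'] (min_width=12, slack=0)
Line 6: ['you', 'hard'] (min_width=8, slack=4)
Line 7: ['clean'] (min_width=5, slack=7)
Line 8: ['address', 'slow'] (min_width=12, slack=0)
Line 9: ['car', 'walk'] (min_width=8, slack=4)
Line 10: ['address'] (min_width=7, slack=5)
Line 11: ['dirty'] (min_width=5, slack=7)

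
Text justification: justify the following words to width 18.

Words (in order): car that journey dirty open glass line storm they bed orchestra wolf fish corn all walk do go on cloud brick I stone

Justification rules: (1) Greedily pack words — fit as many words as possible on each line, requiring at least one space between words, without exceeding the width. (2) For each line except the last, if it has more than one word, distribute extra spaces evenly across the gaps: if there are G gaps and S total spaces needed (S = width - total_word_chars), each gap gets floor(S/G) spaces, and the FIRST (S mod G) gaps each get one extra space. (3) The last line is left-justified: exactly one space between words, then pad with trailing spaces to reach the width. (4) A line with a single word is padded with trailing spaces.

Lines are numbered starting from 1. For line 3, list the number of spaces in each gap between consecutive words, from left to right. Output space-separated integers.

Line 1: ['car', 'that', 'journey'] (min_width=16, slack=2)
Line 2: ['dirty', 'open', 'glass'] (min_width=16, slack=2)
Line 3: ['line', 'storm', 'they'] (min_width=15, slack=3)
Line 4: ['bed', 'orchestra', 'wolf'] (min_width=18, slack=0)
Line 5: ['fish', 'corn', 'all', 'walk'] (min_width=18, slack=0)
Line 6: ['do', 'go', 'on', 'cloud'] (min_width=14, slack=4)
Line 7: ['brick', 'I', 'stone'] (min_width=13, slack=5)

Answer: 3 2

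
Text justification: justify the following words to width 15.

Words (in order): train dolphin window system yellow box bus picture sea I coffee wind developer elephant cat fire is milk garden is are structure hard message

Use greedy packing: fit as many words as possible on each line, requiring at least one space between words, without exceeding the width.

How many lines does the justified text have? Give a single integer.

Answer: 11

Derivation:
Line 1: ['train', 'dolphin'] (min_width=13, slack=2)
Line 2: ['window', 'system'] (min_width=13, slack=2)
Line 3: ['yellow', 'box', 'bus'] (min_width=14, slack=1)
Line 4: ['picture', 'sea', 'I'] (min_width=13, slack=2)
Line 5: ['coffee', 'wind'] (min_width=11, slack=4)
Line 6: ['developer'] (min_width=9, slack=6)
Line 7: ['elephant', 'cat'] (min_width=12, slack=3)
Line 8: ['fire', 'is', 'milk'] (min_width=12, slack=3)
Line 9: ['garden', 'is', 'are'] (min_width=13, slack=2)
Line 10: ['structure', 'hard'] (min_width=14, slack=1)
Line 11: ['message'] (min_width=7, slack=8)
Total lines: 11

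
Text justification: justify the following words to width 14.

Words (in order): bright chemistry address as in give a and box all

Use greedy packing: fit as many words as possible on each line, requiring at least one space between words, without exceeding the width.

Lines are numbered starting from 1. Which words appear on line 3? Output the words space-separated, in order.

Answer: address as in

Derivation:
Line 1: ['bright'] (min_width=6, slack=8)
Line 2: ['chemistry'] (min_width=9, slack=5)
Line 3: ['address', 'as', 'in'] (min_width=13, slack=1)
Line 4: ['give', 'a', 'and', 'box'] (min_width=14, slack=0)
Line 5: ['all'] (min_width=3, slack=11)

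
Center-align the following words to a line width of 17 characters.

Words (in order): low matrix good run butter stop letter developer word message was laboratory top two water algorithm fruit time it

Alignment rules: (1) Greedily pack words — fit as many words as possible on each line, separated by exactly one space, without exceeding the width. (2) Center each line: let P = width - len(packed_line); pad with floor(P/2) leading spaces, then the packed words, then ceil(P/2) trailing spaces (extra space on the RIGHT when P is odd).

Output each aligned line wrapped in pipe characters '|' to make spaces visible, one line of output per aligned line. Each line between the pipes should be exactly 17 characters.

Line 1: ['low', 'matrix', 'good'] (min_width=15, slack=2)
Line 2: ['run', 'butter', 'stop'] (min_width=15, slack=2)
Line 3: ['letter', 'developer'] (min_width=16, slack=1)
Line 4: ['word', 'message', 'was'] (min_width=16, slack=1)
Line 5: ['laboratory', 'top'] (min_width=14, slack=3)
Line 6: ['two', 'water'] (min_width=9, slack=8)
Line 7: ['algorithm', 'fruit'] (min_width=15, slack=2)
Line 8: ['time', 'it'] (min_width=7, slack=10)

Answer: | low matrix good |
| run butter stop |
|letter developer |
|word message was |
| laboratory top  |
|    two water    |
| algorithm fruit |
|     time it     |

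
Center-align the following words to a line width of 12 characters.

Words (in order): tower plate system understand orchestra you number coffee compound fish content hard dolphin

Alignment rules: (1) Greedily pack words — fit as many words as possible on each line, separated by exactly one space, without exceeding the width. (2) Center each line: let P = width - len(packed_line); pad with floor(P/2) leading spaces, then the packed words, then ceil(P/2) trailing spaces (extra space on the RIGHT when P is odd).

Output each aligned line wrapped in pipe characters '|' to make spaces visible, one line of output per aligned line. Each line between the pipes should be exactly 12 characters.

Answer: |tower plate |
|   system   |
| understand |
| orchestra  |
| you number |
|   coffee   |
|  compound  |
|fish content|
|hard dolphin|

Derivation:
Line 1: ['tower', 'plate'] (min_width=11, slack=1)
Line 2: ['system'] (min_width=6, slack=6)
Line 3: ['understand'] (min_width=10, slack=2)
Line 4: ['orchestra'] (min_width=9, slack=3)
Line 5: ['you', 'number'] (min_width=10, slack=2)
Line 6: ['coffee'] (min_width=6, slack=6)
Line 7: ['compound'] (min_width=8, slack=4)
Line 8: ['fish', 'content'] (min_width=12, slack=0)
Line 9: ['hard', 'dolphin'] (min_width=12, slack=0)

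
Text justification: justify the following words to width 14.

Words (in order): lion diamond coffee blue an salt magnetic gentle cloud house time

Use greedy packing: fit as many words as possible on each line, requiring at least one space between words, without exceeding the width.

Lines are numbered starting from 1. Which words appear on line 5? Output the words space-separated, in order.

Line 1: ['lion', 'diamond'] (min_width=12, slack=2)
Line 2: ['coffee', 'blue', 'an'] (min_width=14, slack=0)
Line 3: ['salt', 'magnetic'] (min_width=13, slack=1)
Line 4: ['gentle', 'cloud'] (min_width=12, slack=2)
Line 5: ['house', 'time'] (min_width=10, slack=4)

Answer: house time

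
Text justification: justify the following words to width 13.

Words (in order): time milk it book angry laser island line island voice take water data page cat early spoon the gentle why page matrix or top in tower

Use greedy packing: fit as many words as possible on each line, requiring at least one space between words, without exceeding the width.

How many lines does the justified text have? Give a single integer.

Line 1: ['time', 'milk', 'it'] (min_width=12, slack=1)
Line 2: ['book', 'angry'] (min_width=10, slack=3)
Line 3: ['laser', 'island'] (min_width=12, slack=1)
Line 4: ['line', 'island'] (min_width=11, slack=2)
Line 5: ['voice', 'take'] (min_width=10, slack=3)
Line 6: ['water', 'data'] (min_width=10, slack=3)
Line 7: ['page', 'cat'] (min_width=8, slack=5)
Line 8: ['early', 'spoon'] (min_width=11, slack=2)
Line 9: ['the', 'gentle'] (min_width=10, slack=3)
Line 10: ['why', 'page'] (min_width=8, slack=5)
Line 11: ['matrix', 'or', 'top'] (min_width=13, slack=0)
Line 12: ['in', 'tower'] (min_width=8, slack=5)
Total lines: 12

Answer: 12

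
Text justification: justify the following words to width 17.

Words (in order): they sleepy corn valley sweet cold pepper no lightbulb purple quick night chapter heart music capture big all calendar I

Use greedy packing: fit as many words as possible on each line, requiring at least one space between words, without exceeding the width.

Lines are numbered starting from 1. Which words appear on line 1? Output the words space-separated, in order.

Line 1: ['they', 'sleepy', 'corn'] (min_width=16, slack=1)
Line 2: ['valley', 'sweet', 'cold'] (min_width=17, slack=0)
Line 3: ['pepper', 'no'] (min_width=9, slack=8)
Line 4: ['lightbulb', 'purple'] (min_width=16, slack=1)
Line 5: ['quick', 'night'] (min_width=11, slack=6)
Line 6: ['chapter', 'heart'] (min_width=13, slack=4)
Line 7: ['music', 'capture', 'big'] (min_width=17, slack=0)
Line 8: ['all', 'calendar', 'I'] (min_width=14, slack=3)

Answer: they sleepy corn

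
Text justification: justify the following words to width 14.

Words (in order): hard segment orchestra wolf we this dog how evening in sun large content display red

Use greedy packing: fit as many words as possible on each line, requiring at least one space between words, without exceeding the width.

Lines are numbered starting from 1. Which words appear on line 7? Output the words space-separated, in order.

Line 1: ['hard', 'segment'] (min_width=12, slack=2)
Line 2: ['orchestra', 'wolf'] (min_width=14, slack=0)
Line 3: ['we', 'this', 'dog'] (min_width=11, slack=3)
Line 4: ['how', 'evening', 'in'] (min_width=14, slack=0)
Line 5: ['sun', 'large'] (min_width=9, slack=5)
Line 6: ['content'] (min_width=7, slack=7)
Line 7: ['display', 'red'] (min_width=11, slack=3)

Answer: display red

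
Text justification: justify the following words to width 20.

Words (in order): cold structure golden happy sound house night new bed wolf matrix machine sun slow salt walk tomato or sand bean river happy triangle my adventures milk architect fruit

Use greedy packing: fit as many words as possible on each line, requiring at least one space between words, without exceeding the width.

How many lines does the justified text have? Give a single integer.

Line 1: ['cold', 'structure'] (min_width=14, slack=6)
Line 2: ['golden', 'happy', 'sound'] (min_width=18, slack=2)
Line 3: ['house', 'night', 'new', 'bed'] (min_width=19, slack=1)
Line 4: ['wolf', 'matrix', 'machine'] (min_width=19, slack=1)
Line 5: ['sun', 'slow', 'salt', 'walk'] (min_width=18, slack=2)
Line 6: ['tomato', 'or', 'sand', 'bean'] (min_width=19, slack=1)
Line 7: ['river', 'happy', 'triangle'] (min_width=20, slack=0)
Line 8: ['my', 'adventures', 'milk'] (min_width=18, slack=2)
Line 9: ['architect', 'fruit'] (min_width=15, slack=5)
Total lines: 9

Answer: 9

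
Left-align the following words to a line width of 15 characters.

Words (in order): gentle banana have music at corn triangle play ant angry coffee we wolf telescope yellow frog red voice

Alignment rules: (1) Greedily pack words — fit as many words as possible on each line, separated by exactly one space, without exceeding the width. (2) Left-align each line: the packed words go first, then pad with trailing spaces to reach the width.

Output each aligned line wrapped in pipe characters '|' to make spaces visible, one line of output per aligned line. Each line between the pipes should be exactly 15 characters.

Answer: |gentle banana  |
|have music at  |
|corn triangle  |
|play ant angry |
|coffee we wolf |
|telescope      |
|yellow frog red|
|voice          |

Derivation:
Line 1: ['gentle', 'banana'] (min_width=13, slack=2)
Line 2: ['have', 'music', 'at'] (min_width=13, slack=2)
Line 3: ['corn', 'triangle'] (min_width=13, slack=2)
Line 4: ['play', 'ant', 'angry'] (min_width=14, slack=1)
Line 5: ['coffee', 'we', 'wolf'] (min_width=14, slack=1)
Line 6: ['telescope'] (min_width=9, slack=6)
Line 7: ['yellow', 'frog', 'red'] (min_width=15, slack=0)
Line 8: ['voice'] (min_width=5, slack=10)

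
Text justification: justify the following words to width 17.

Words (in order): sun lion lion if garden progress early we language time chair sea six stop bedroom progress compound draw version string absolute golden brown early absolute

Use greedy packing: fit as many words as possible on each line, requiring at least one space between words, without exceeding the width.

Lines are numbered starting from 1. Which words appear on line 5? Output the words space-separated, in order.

Line 1: ['sun', 'lion', 'lion', 'if'] (min_width=16, slack=1)
Line 2: ['garden', 'progress'] (min_width=15, slack=2)
Line 3: ['early', 'we', 'language'] (min_width=17, slack=0)
Line 4: ['time', 'chair', 'sea'] (min_width=14, slack=3)
Line 5: ['six', 'stop', 'bedroom'] (min_width=16, slack=1)
Line 6: ['progress', 'compound'] (min_width=17, slack=0)
Line 7: ['draw', 'version'] (min_width=12, slack=5)
Line 8: ['string', 'absolute'] (min_width=15, slack=2)
Line 9: ['golden', 'brown'] (min_width=12, slack=5)
Line 10: ['early', 'absolute'] (min_width=14, slack=3)

Answer: six stop bedroom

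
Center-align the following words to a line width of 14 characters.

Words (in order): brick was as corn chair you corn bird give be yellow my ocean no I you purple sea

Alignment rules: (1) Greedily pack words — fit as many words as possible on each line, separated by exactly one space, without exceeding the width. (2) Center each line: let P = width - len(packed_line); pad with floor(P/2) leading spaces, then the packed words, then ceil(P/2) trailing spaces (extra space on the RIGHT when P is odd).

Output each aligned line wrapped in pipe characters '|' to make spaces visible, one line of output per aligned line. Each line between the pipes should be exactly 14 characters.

Line 1: ['brick', 'was', 'as'] (min_width=12, slack=2)
Line 2: ['corn', 'chair', 'you'] (min_width=14, slack=0)
Line 3: ['corn', 'bird', 'give'] (min_width=14, slack=0)
Line 4: ['be', 'yellow', 'my'] (min_width=12, slack=2)
Line 5: ['ocean', 'no', 'I', 'you'] (min_width=14, slack=0)
Line 6: ['purple', 'sea'] (min_width=10, slack=4)

Answer: | brick was as |
|corn chair you|
|corn bird give|
| be yellow my |
|ocean no I you|
|  purple sea  |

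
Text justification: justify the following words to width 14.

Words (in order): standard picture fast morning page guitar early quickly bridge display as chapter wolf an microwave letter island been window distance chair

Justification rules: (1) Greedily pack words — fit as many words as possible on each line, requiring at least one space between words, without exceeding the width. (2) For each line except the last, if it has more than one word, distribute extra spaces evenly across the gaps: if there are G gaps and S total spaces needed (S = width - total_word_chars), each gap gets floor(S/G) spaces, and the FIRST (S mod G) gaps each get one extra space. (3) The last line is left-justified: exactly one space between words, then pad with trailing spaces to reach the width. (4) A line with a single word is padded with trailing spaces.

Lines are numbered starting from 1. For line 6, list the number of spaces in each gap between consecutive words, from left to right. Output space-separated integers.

Answer: 5

Derivation:
Line 1: ['standard'] (min_width=8, slack=6)
Line 2: ['picture', 'fast'] (min_width=12, slack=2)
Line 3: ['morning', 'page'] (min_width=12, slack=2)
Line 4: ['guitar', 'early'] (min_width=12, slack=2)
Line 5: ['quickly', 'bridge'] (min_width=14, slack=0)
Line 6: ['display', 'as'] (min_width=10, slack=4)
Line 7: ['chapter', 'wolf'] (min_width=12, slack=2)
Line 8: ['an', 'microwave'] (min_width=12, slack=2)
Line 9: ['letter', 'island'] (min_width=13, slack=1)
Line 10: ['been', 'window'] (min_width=11, slack=3)
Line 11: ['distance', 'chair'] (min_width=14, slack=0)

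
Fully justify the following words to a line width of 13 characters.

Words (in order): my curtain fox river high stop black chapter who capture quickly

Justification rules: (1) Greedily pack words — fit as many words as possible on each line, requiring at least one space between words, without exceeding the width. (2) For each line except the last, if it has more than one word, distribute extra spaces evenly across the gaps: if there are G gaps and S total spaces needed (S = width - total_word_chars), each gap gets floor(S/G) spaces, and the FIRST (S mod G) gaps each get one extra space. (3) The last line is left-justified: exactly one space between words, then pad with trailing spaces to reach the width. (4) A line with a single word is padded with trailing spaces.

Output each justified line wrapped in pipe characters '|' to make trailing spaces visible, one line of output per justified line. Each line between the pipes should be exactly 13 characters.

Answer: |my    curtain|
|fox     river|
|high     stop|
|black chapter|
|who   capture|
|quickly      |

Derivation:
Line 1: ['my', 'curtain'] (min_width=10, slack=3)
Line 2: ['fox', 'river'] (min_width=9, slack=4)
Line 3: ['high', 'stop'] (min_width=9, slack=4)
Line 4: ['black', 'chapter'] (min_width=13, slack=0)
Line 5: ['who', 'capture'] (min_width=11, slack=2)
Line 6: ['quickly'] (min_width=7, slack=6)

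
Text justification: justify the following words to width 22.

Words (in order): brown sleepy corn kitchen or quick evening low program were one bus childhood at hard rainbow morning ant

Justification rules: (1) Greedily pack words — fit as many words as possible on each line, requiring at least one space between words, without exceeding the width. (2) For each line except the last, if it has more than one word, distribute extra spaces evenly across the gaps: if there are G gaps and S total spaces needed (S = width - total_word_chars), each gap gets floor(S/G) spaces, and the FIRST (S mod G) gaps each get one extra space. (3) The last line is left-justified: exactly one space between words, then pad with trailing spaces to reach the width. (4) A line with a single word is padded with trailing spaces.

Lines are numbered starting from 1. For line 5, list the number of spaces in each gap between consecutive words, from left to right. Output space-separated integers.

Line 1: ['brown', 'sleepy', 'corn'] (min_width=17, slack=5)
Line 2: ['kitchen', 'or', 'quick'] (min_width=16, slack=6)
Line 3: ['evening', 'low', 'program'] (min_width=19, slack=3)
Line 4: ['were', 'one', 'bus', 'childhood'] (min_width=22, slack=0)
Line 5: ['at', 'hard', 'rainbow'] (min_width=15, slack=7)
Line 6: ['morning', 'ant'] (min_width=11, slack=11)

Answer: 5 4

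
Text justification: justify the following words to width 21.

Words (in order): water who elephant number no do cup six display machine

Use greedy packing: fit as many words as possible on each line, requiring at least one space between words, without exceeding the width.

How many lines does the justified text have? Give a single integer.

Line 1: ['water', 'who', 'elephant'] (min_width=18, slack=3)
Line 2: ['number', 'no', 'do', 'cup', 'six'] (min_width=20, slack=1)
Line 3: ['display', 'machine'] (min_width=15, slack=6)
Total lines: 3

Answer: 3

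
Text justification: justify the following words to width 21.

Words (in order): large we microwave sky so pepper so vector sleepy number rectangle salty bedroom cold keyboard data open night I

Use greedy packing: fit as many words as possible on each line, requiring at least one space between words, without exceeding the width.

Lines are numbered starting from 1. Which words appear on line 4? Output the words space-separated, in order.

Answer: rectangle salty

Derivation:
Line 1: ['large', 'we', 'microwave'] (min_width=18, slack=3)
Line 2: ['sky', 'so', 'pepper', 'so'] (min_width=16, slack=5)
Line 3: ['vector', 'sleepy', 'number'] (min_width=20, slack=1)
Line 4: ['rectangle', 'salty'] (min_width=15, slack=6)
Line 5: ['bedroom', 'cold', 'keyboard'] (min_width=21, slack=0)
Line 6: ['data', 'open', 'night', 'I'] (min_width=17, slack=4)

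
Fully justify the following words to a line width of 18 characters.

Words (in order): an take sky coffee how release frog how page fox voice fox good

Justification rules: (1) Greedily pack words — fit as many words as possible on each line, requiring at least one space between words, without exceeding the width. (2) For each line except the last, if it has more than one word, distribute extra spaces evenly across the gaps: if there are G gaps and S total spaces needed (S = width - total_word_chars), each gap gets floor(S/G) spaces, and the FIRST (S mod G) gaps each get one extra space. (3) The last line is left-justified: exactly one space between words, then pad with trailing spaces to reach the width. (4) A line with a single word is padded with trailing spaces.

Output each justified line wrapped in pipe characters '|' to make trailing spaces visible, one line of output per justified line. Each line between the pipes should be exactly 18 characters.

Line 1: ['an', 'take', 'sky', 'coffee'] (min_width=18, slack=0)
Line 2: ['how', 'release', 'frog'] (min_width=16, slack=2)
Line 3: ['how', 'page', 'fox', 'voice'] (min_width=18, slack=0)
Line 4: ['fox', 'good'] (min_width=8, slack=10)

Answer: |an take sky coffee|
|how  release  frog|
|how page fox voice|
|fox good          |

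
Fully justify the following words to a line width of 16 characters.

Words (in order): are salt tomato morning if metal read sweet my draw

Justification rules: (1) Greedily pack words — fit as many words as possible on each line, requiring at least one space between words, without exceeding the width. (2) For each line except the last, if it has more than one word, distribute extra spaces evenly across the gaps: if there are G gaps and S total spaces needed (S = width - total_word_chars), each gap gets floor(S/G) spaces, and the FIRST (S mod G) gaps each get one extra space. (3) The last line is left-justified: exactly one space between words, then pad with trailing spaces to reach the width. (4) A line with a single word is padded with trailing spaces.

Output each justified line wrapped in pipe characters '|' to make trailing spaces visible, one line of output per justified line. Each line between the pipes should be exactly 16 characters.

Line 1: ['are', 'salt', 'tomato'] (min_width=15, slack=1)
Line 2: ['morning', 'if', 'metal'] (min_width=16, slack=0)
Line 3: ['read', 'sweet', 'my'] (min_width=13, slack=3)
Line 4: ['draw'] (min_width=4, slack=12)

Answer: |are  salt tomato|
|morning if metal|
|read   sweet  my|
|draw            |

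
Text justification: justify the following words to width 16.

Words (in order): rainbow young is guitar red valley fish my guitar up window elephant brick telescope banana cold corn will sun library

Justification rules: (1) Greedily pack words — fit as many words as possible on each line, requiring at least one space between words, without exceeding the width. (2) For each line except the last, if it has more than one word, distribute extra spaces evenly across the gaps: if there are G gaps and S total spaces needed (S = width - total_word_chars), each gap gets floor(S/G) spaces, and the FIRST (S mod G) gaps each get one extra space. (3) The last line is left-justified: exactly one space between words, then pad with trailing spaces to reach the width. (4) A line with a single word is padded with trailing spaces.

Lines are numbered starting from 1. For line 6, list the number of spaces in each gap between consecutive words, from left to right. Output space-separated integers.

Line 1: ['rainbow', 'young', 'is'] (min_width=16, slack=0)
Line 2: ['guitar', 'red'] (min_width=10, slack=6)
Line 3: ['valley', 'fish', 'my'] (min_width=14, slack=2)
Line 4: ['guitar', 'up', 'window'] (min_width=16, slack=0)
Line 5: ['elephant', 'brick'] (min_width=14, slack=2)
Line 6: ['telescope', 'banana'] (min_width=16, slack=0)
Line 7: ['cold', 'corn', 'will'] (min_width=14, slack=2)
Line 8: ['sun', 'library'] (min_width=11, slack=5)

Answer: 1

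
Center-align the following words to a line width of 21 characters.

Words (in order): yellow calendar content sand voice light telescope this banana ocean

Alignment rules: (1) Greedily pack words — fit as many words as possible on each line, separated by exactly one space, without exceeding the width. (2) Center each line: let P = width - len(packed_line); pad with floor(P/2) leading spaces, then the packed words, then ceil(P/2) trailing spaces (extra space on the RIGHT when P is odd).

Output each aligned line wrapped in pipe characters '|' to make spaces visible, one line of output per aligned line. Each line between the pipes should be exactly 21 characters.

Answer: |   yellow calendar   |
| content sand voice  |
|light telescope this |
|    banana ocean     |

Derivation:
Line 1: ['yellow', 'calendar'] (min_width=15, slack=6)
Line 2: ['content', 'sand', 'voice'] (min_width=18, slack=3)
Line 3: ['light', 'telescope', 'this'] (min_width=20, slack=1)
Line 4: ['banana', 'ocean'] (min_width=12, slack=9)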